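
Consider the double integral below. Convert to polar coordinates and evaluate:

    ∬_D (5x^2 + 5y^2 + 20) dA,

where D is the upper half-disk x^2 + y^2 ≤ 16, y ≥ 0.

The region D is 0 ≤ r ≤ 4, 0 ≤ θ ≤ π in polar coordinates, where x = r cos(θ), y = r sin(θ), and dA = r dr dθ.

Under the substitution, the integrand becomes 5r^2 + 20, so

    ∬_D (5x^2 + 5y^2 + 20) dA = ∫_{0}^{π} ∫_{0}^{4} (5r^2 + 20) · r dr dθ.

Inner integral (in r): ∫_{0}^{4} (5r^2 + 20) · r dr = 480.

Outer integral (in θ): ∫_{0}^{π} (480) dθ = 480π.

Therefore ∬_D (5x^2 + 5y^2 + 20) dA = 480π.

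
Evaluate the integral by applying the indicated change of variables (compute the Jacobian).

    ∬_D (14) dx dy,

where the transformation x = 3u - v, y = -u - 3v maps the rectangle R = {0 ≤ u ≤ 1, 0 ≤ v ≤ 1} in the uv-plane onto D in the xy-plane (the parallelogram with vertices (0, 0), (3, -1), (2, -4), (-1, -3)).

Compute the Jacobian determinant of (x, y) with respect to (u, v):

    ∂(x,y)/∂(u,v) = | 3  -1 | = (3)(-3) - (-1)(-1) = -10.
                   | -1  -3 |

Its absolute value is |J| = 10 (the area scaling factor).

Substituting x = 3u - v, y = -u - 3v into the integrand,

    14 → 14,

so the integral becomes

    ∬_R (14) · |J| du dv = ∫_0^1 ∫_0^1 (140) dv du.

Inner (v): 140.
Outer (u): 140.

Therefore ∬_D (14) dx dy = 140.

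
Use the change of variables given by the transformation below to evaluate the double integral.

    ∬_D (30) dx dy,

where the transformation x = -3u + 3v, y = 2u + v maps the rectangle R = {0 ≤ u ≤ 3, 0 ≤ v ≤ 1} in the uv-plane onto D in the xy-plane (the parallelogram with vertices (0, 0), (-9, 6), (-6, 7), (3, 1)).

Compute the Jacobian determinant of (x, y) with respect to (u, v):

    ∂(x,y)/∂(u,v) = | -3  3 | = (-3)(1) - (3)(2) = -9.
                   | 2  1 |

Its absolute value is |J| = 9 (the area scaling factor).

Substituting x = -3u + 3v, y = 2u + v into the integrand,

    30 → 30,

so the integral becomes

    ∬_R (30) · |J| du dv = ∫_0^3 ∫_0^1 (270) dv du.

Inner (v): 270.
Outer (u): 810.

Therefore ∬_D (30) dx dy = 810.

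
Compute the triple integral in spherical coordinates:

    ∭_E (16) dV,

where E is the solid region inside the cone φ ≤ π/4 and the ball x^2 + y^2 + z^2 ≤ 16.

In spherical coordinates, x = ρ sin(φ) cos(θ), y = ρ sin(φ) sin(θ), z = ρ cos(φ), and dV = ρ^2 sin(φ) dρ dφ dθ.

The integrand becomes 16, so

    ∭_E (16) dV = ∫_{0}^{2π} ∫_{0}^{π/4} ∫_{0}^{4} (16) · ρ^2 sin(φ) dρ dφ dθ.

Inner (ρ): 1024sin(φ)/3.
Middle (φ): 1024/3 - 512sqrt(2)/3.
Outer (θ): 1024π (2 - sqrt(2))/3.

Therefore the triple integral equals 1024π (2 - sqrt(2))/3.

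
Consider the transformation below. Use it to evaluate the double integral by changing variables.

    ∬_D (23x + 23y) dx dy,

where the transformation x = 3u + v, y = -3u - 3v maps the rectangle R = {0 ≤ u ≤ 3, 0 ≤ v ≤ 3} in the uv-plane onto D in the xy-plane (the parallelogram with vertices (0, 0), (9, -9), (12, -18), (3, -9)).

Compute the Jacobian determinant of (x, y) with respect to (u, v):

    ∂(x,y)/∂(u,v) = | 3  1 | = (3)(-3) - (1)(-3) = -6.
                   | -3  -3 |

Its absolute value is |J| = 6 (the area scaling factor).

Substituting x = 3u + v, y = -3u - 3v into the integrand,

    23x + 23y → -46v,

so the integral becomes

    ∬_R (-46v) · |J| du dv = ∫_0^3 ∫_0^3 (-276v) dv du.

Inner (v): -1242.
Outer (u): -3726.

Therefore ∬_D (23x + 23y) dx dy = -3726.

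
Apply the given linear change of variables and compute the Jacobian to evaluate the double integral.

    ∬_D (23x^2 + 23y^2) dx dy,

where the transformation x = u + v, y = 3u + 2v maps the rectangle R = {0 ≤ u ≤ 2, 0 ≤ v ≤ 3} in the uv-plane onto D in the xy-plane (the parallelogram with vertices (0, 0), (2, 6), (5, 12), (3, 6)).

Compute the Jacobian determinant of (x, y) with respect to (u, v):

    ∂(x,y)/∂(u,v) = | 1  1 | = (1)(2) - (1)(3) = -1.
                   | 3  2 |

Its absolute value is |J| = 1 (the area scaling factor).

Substituting x = u + v, y = 3u + 2v into the integrand,

    23x^2 + 23y^2 → 230u^2 + 322u v + 115v^2,

so the integral becomes

    ∬_R (230u^2 + 322u v + 115v^2) · |J| du dv = ∫_0^2 ∫_0^3 (230u^2 + 322u v + 115v^2) dv du.

Inner (v): 690u^2 + 1449u + 1035.
Outer (u): 6808.

Therefore ∬_D (23x^2 + 23y^2) dx dy = 6808.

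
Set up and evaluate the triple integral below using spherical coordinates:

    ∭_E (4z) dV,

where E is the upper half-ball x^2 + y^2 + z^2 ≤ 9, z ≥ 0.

In spherical coordinates, x = ρ sin(φ) cos(θ), y = ρ sin(φ) sin(θ), z = ρ cos(φ), and dV = ρ^2 sin(φ) dρ dφ dθ.

The integrand becomes 4ρ cos(φ), so

    ∭_E (4z) dV = ∫_{0}^{2π} ∫_{0}^{π/2} ∫_{0}^{3} (4ρ cos(φ)) · ρ^2 sin(φ) dρ dφ dθ.

Inner (ρ): 81sin(2φ)/2.
Middle (φ): 81/2.
Outer (θ): 81π.

Therefore the triple integral equals 81π.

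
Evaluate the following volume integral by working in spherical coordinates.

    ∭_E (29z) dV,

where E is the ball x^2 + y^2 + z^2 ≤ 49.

In spherical coordinates, x = ρ sin(φ) cos(θ), y = ρ sin(φ) sin(θ), z = ρ cos(φ), and dV = ρ^2 sin(φ) dρ dφ dθ.

The integrand becomes 29ρ cos(φ), so

    ∭_E (29z) dV = ∫_{0}^{2π} ∫_{0}^{π} ∫_{0}^{7} (29ρ cos(φ)) · ρ^2 sin(φ) dρ dφ dθ.

Inner (ρ): 69629sin(2φ)/8.
Middle (φ): 0.
Outer (θ): 0.

Therefore the triple integral equals 0.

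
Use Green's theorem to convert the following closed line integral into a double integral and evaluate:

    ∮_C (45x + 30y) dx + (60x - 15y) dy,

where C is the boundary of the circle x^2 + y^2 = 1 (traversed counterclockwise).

Green's theorem converts the closed line integral into a double integral over the enclosed region D:

    ∮_C P dx + Q dy = ∬_D (∂Q/∂x - ∂P/∂y) dA.

Here P = 45x + 30y, Q = 60x - 15y, so

    ∂Q/∂x = 60,    ∂P/∂y = 30,
    ∂Q/∂x - ∂P/∂y = 30.

D is the region x^2 + y^2 ≤ 1. Evaluating the double integral:

In polar coordinates (x = r cos θ, y = r sin θ, dA = r dr dθ) the integrand becomes 30, so

    ∬_D (30) dA = ∫_0^{2π} ∫_0^{1} (30) · r dr dθ.

Inner (r from 0 to 1): 15.
Outer (θ from 0 to 2π): 30π.

Therefore ∮_C P dx + Q dy = 30π.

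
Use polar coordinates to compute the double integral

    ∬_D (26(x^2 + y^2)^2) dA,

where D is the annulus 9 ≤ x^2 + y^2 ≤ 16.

The region D is 3 ≤ r ≤ 4, 0 ≤ θ ≤ 2π in polar coordinates, where x = r cos(θ), y = r sin(θ), and dA = r dr dθ.

Under the substitution, the integrand becomes 26r^4, so

    ∬_D (26(x^2 + y^2)^2) dA = ∫_{0}^{2π} ∫_{3}^{4} (26r^4) · r dr dθ.

Inner integral (in r): ∫_{3}^{4} (26r^4) · r dr = 43771/3.

Outer integral (in θ): ∫_{0}^{2π} (43771/3) dθ = 87542π/3.

Therefore ∬_D (26(x^2 + y^2)^2) dA = 87542π/3.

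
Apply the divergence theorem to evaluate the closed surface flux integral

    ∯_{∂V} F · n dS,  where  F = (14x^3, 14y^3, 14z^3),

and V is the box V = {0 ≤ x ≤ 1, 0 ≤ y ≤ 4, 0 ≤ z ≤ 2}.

By the divergence theorem,

    ∯_{∂V} F · n dS = ∭_V (∇ · F) dV.

Compute the divergence:
    ∇ · F = ∂F_x/∂x + ∂F_y/∂y + ∂F_z/∂z = 42x^2 + 42y^2 + 42z^2.

V is a rectangular box, so dV = dx dy dz with 0 ≤ x ≤ 1, 0 ≤ y ≤ 4, 0 ≤ z ≤ 2.

Integrate (42x^2 + 42y^2 + 42z^2) over V as an iterated integral:

    ∭_V (∇·F) dV = ∫_0^{1} ∫_0^{4} ∫_0^{2} (42x^2 + 42y^2 + 42z^2) dz dy dx.

Inner (z from 0 to 2): 84x^2 + 84y^2 + 112.
Middle (y from 0 to 4): 336x^2 + 2240.
Outer (x from 0 to 1): 2352.

Therefore ∯_{∂V} F · n dS = 2352.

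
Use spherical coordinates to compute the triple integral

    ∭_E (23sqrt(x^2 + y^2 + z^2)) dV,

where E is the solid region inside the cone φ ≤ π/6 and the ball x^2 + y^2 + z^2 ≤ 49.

In spherical coordinates, x = ρ sin(φ) cos(θ), y = ρ sin(φ) sin(θ), z = ρ cos(φ), and dV = ρ^2 sin(φ) dρ dφ dθ.

The integrand becomes 23ρ, so

    ∭_E (23sqrt(x^2 + y^2 + z^2)) dV = ∫_{0}^{2π} ∫_{0}^{π/6} ∫_{0}^{7} (23ρ) · ρ^2 sin(φ) dρ dφ dθ.

Inner (ρ): 55223sin(φ)/4.
Middle (φ): 55223/4 - 55223sqrt(3)/8.
Outer (θ): 55223π (2 - sqrt(3))/4.

Therefore the triple integral equals 55223π (2 - sqrt(3))/4.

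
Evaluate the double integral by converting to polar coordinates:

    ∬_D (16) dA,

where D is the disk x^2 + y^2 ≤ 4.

The region D is 0 ≤ r ≤ 2, 0 ≤ θ ≤ 2π in polar coordinates, where x = r cos(θ), y = r sin(θ), and dA = r dr dθ.

Under the substitution, the integrand becomes 16, so

    ∬_D (16) dA = ∫_{0}^{2π} ∫_{0}^{2} (16) · r dr dθ.

Inner integral (in r): ∫_{0}^{2} (16) · r dr = 32.

Outer integral (in θ): ∫_{0}^{2π} (32) dθ = 64π.

Therefore ∬_D (16) dA = 64π.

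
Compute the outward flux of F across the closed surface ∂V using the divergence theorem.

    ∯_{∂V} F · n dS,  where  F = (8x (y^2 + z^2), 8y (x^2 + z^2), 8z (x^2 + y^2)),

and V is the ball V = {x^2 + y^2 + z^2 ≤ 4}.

By the divergence theorem,

    ∯_{∂V} F · n dS = ∭_V (∇ · F) dV.

Compute the divergence:
    ∇ · F = ∂F_x/∂x + ∂F_y/∂y + ∂F_z/∂z = 8y^2 + 8z^2 + 8x^2 + 8z^2 + 8x^2 + 8y^2 = 16x^2 + 16y^2 + 16z^2.

In spherical coordinates, x = ρ sin(φ) cos(θ), y = ρ sin(φ) sin(θ), z = ρ cos(φ), dV = ρ^2 sin(φ) dρ dφ dθ, with 0 ≤ ρ ≤ 2, 0 ≤ φ ≤ π, 0 ≤ θ ≤ 2π.

The integrand, after substitution and multiplying by the volume element, becomes (16ρ^2) · ρ^2 sin(φ), so

    ∭_V (∇·F) dV = ∫_0^{2π} ∫_0^{π} ∫_0^{2} (16ρ^2) · ρ^2 sin(φ) dρ dφ dθ.

Inner (ρ from 0 to 2): 512sin(φ)/5.
Middle (φ from 0 to π): 1024/5.
Outer (θ from 0 to 2π): 2048π/5.

Therefore ∯_{∂V} F · n dS = 2048π/5.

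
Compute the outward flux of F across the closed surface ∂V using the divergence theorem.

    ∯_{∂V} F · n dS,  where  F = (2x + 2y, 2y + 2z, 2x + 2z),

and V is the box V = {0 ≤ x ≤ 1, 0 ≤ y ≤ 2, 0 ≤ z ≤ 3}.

By the divergence theorem,

    ∯_{∂V} F · n dS = ∭_V (∇ · F) dV.

Compute the divergence:
    ∇ · F = ∂F_x/∂x + ∂F_y/∂y + ∂F_z/∂z = 2 + 2 + 2 = 6.

V is a rectangular box, so dV = dx dy dz with 0 ≤ x ≤ 1, 0 ≤ y ≤ 2, 0 ≤ z ≤ 3.

Integrate (6) over V as an iterated integral:

    ∭_V (∇·F) dV = ∫_0^{1} ∫_0^{2} ∫_0^{3} (6) dz dy dx.

Inner (z from 0 to 3): 18.
Middle (y from 0 to 2): 36.
Outer (x from 0 to 1): 36.

Therefore ∯_{∂V} F · n dS = 36.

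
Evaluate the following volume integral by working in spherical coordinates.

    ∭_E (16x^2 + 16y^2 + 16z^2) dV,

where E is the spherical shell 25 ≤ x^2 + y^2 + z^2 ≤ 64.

In spherical coordinates, x = ρ sin(φ) cos(θ), y = ρ sin(φ) sin(θ), z = ρ cos(φ), and dV = ρ^2 sin(φ) dρ dφ dθ.

The integrand becomes 16ρ^2, so

    ∭_E (16x^2 + 16y^2 + 16z^2) dV = ∫_{0}^{2π} ∫_{0}^{π} ∫_{5}^{8} (16ρ^2) · ρ^2 sin(φ) dρ dφ dθ.

Inner (ρ): 474288sin(φ)/5.
Middle (φ): 948576/5.
Outer (θ): 1897152π/5.

Therefore the triple integral equals 1897152π/5.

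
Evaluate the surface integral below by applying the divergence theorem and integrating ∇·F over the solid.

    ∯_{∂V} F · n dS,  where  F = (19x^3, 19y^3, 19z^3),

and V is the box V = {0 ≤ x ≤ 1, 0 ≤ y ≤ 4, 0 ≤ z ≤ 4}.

By the divergence theorem,

    ∯_{∂V} F · n dS = ∭_V (∇ · F) dV.

Compute the divergence:
    ∇ · F = ∂F_x/∂x + ∂F_y/∂y + ∂F_z/∂z = 57x^2 + 57y^2 + 57z^2.

V is a rectangular box, so dV = dx dy dz with 0 ≤ x ≤ 1, 0 ≤ y ≤ 4, 0 ≤ z ≤ 4.

Integrate (57x^2 + 57y^2 + 57z^2) over V as an iterated integral:

    ∭_V (∇·F) dV = ∫_0^{1} ∫_0^{4} ∫_0^{4} (57x^2 + 57y^2 + 57z^2) dz dy dx.

Inner (z from 0 to 4): 228x^2 + 228y^2 + 1216.
Middle (y from 0 to 4): 912x^2 + 9728.
Outer (x from 0 to 1): 10032.

Therefore ∯_{∂V} F · n dS = 10032.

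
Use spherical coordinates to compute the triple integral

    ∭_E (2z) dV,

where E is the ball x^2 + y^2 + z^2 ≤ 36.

In spherical coordinates, x = ρ sin(φ) cos(θ), y = ρ sin(φ) sin(θ), z = ρ cos(φ), and dV = ρ^2 sin(φ) dρ dφ dθ.

The integrand becomes 2ρ cos(φ), so

    ∭_E (2z) dV = ∫_{0}^{2π} ∫_{0}^{π} ∫_{0}^{6} (2ρ cos(φ)) · ρ^2 sin(φ) dρ dφ dθ.

Inner (ρ): 324sin(2φ).
Middle (φ): 0.
Outer (θ): 0.

Therefore the triple integral equals 0.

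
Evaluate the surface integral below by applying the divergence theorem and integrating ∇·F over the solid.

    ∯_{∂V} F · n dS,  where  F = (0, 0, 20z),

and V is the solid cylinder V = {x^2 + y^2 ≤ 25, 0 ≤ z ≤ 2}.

By the divergence theorem,

    ∯_{∂V} F · n dS = ∭_V (∇ · F) dV.

Compute the divergence:
    ∇ · F = ∂F_x/∂x + ∂F_y/∂y + ∂F_z/∂z = 0 + 0 + 20 = 20.

In cylindrical coordinates, x = r cos(θ), y = r sin(θ), z = z, dV = r dr dθ dz, with 0 ≤ r ≤ 5, 0 ≤ θ ≤ 2π, 0 ≤ z ≤ 2.

The integrand, after substitution and multiplying by the volume element, becomes (20) · r, so

    ∭_V (∇·F) dV = ∫_0^{2π} ∫_0^{5} ∫_0^{2} (20) · r dz dr dθ.

Inner (z from 0 to 2): 40r.
Middle (r from 0 to 5): 500.
Outer (θ from 0 to 2π): 1000π.

Therefore ∯_{∂V} F · n dS = 1000π.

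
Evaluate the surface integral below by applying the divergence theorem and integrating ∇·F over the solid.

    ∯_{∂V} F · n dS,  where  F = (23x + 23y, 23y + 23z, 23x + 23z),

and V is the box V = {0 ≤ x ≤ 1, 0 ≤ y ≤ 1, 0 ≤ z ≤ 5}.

By the divergence theorem,

    ∯_{∂V} F · n dS = ∭_V (∇ · F) dV.

Compute the divergence:
    ∇ · F = ∂F_x/∂x + ∂F_y/∂y + ∂F_z/∂z = 23 + 23 + 23 = 69.

V is a rectangular box, so dV = dx dy dz with 0 ≤ x ≤ 1, 0 ≤ y ≤ 1, 0 ≤ z ≤ 5.

Integrate (69) over V as an iterated integral:

    ∭_V (∇·F) dV = ∫_0^{1} ∫_0^{1} ∫_0^{5} (69) dz dy dx.

Inner (z from 0 to 5): 345.
Middle (y from 0 to 1): 345.
Outer (x from 0 to 1): 345.

Therefore ∯_{∂V} F · n dS = 345.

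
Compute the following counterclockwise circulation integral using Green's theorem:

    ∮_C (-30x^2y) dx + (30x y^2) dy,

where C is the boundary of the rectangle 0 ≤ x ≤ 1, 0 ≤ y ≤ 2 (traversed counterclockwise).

Green's theorem converts the closed line integral into a double integral over the enclosed region D:

    ∮_C P dx + Q dy = ∬_D (∂Q/∂x - ∂P/∂y) dA.

Here P = -30x^2y, Q = 30x y^2, so

    ∂Q/∂x = 30y^2,    ∂P/∂y = -30x^2,
    ∂Q/∂x - ∂P/∂y = 30x^2 + 30y^2.

D is the region 0 ≤ x ≤ 1, 0 ≤ y ≤ 2. Evaluating the double integral:

    ∬_D (30x^2 + 30y^2) dA = ∫_0^{1} ∫_0^{2} (30x^2 + 30y^2) dy dx.

Inner (y from 0 to 2): 60x^2 + 80.
Outer (x from 0 to 1): 100.

Therefore ∮_C P dx + Q dy = 100.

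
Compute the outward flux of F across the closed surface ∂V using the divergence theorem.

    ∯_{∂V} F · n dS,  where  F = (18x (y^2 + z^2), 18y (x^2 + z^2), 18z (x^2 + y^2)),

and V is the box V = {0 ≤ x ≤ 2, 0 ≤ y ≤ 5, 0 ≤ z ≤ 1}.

By the divergence theorem,

    ∯_{∂V} F · n dS = ∭_V (∇ · F) dV.

Compute the divergence:
    ∇ · F = ∂F_x/∂x + ∂F_y/∂y + ∂F_z/∂z = 18y^2 + 18z^2 + 18x^2 + 18z^2 + 18x^2 + 18y^2 = 36x^2 + 36y^2 + 36z^2.

V is a rectangular box, so dV = dx dy dz with 0 ≤ x ≤ 2, 0 ≤ y ≤ 5, 0 ≤ z ≤ 1.

Integrate (36x^2 + 36y^2 + 36z^2) over V as an iterated integral:

    ∭_V (∇·F) dV = ∫_0^{2} ∫_0^{5} ∫_0^{1} (36x^2 + 36y^2 + 36z^2) dz dy dx.

Inner (z from 0 to 1): 36x^2 + 36y^2 + 12.
Middle (y from 0 to 5): 180x^2 + 1560.
Outer (x from 0 to 2): 3600.

Therefore ∯_{∂V} F · n dS = 3600.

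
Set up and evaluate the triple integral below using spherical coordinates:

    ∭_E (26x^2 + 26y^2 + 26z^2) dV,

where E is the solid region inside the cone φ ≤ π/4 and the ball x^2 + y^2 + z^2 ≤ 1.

In spherical coordinates, x = ρ sin(φ) cos(θ), y = ρ sin(φ) sin(θ), z = ρ cos(φ), and dV = ρ^2 sin(φ) dρ dφ dθ.

The integrand becomes 26ρ^2, so

    ∭_E (26x^2 + 26y^2 + 26z^2) dV = ∫_{0}^{2π} ∫_{0}^{π/4} ∫_{0}^{1} (26ρ^2) · ρ^2 sin(φ) dρ dφ dθ.

Inner (ρ): 26sin(φ)/5.
Middle (φ): 26/5 - 13sqrt(2)/5.
Outer (θ): 26π (2 - sqrt(2))/5.

Therefore the triple integral equals 26π (2 - sqrt(2))/5.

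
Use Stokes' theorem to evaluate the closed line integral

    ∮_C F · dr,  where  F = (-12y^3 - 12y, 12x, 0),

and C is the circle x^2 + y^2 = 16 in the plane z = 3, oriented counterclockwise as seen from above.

Let S be the flat disk x^2 + y^2 ≤ 16 in the plane z = 3, with upward unit normal n̂ = ẑ. By Stokes' theorem,

    ∮_C F · dr = ∬_S (∇ × F) · n̂ dS = ∬_D (curl F)_z dA,

where D is the disk x^2 + y^2 ≤ 16.

Compute the curl of F = (-12y^3 - 12y, 12x, 0):
    (∇ × F)_x = ∂F_z/∂y - ∂F_y/∂z = 0,
    (∇ × F)_y = ∂F_x/∂z - ∂F_z/∂x = 0,
    (∇ × F)_z = ∂F_y/∂x - ∂F_x/∂y = 36y^2 + 24.

On z = 3, (curl F)_z = 36y^2 + 24.

Convert to polar (x = r cos θ, y = r sin θ, dA = r dr dθ); the integrand becomes 36r^2sin(θ)^2 + 24, so

    ∬_D (curl F)_z dA = ∫_0^{2π} ∫_0^{4} (36r^2sin(θ)^2 + 24) · r dr dθ.

Inner (r from 0 to 4): 2304sin(θ)^2 + 192.
Outer (θ from 0 to 2π): 2688π.

Therefore ∮_C F · dr = 2688π.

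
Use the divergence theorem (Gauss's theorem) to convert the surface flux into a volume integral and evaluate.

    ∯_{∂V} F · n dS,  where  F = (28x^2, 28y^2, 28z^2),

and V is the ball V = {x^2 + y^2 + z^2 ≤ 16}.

By the divergence theorem,

    ∯_{∂V} F · n dS = ∭_V (∇ · F) dV.

Compute the divergence:
    ∇ · F = ∂F_x/∂x + ∂F_y/∂y + ∂F_z/∂z = 56x + 56y + 56z.

In spherical coordinates, x = ρ sin(φ) cos(θ), y = ρ sin(φ) sin(θ), z = ρ cos(φ), dV = ρ^2 sin(φ) dρ dφ dθ, with 0 ≤ ρ ≤ 4, 0 ≤ φ ≤ π, 0 ≤ θ ≤ 2π.

The integrand, after substitution and multiplying by the volume element, becomes (56ρ (sqrt(2)sin(φ)sin(θ + π/4) + cos(φ))) · ρ^2 sin(φ), so

    ∭_V (∇·F) dV = ∫_0^{2π} ∫_0^{π} ∫_0^{4} (56ρ (sqrt(2)sin(φ)sin(θ + π/4) + cos(φ))) · ρ^2 sin(φ) dρ dφ dθ.

Inner (ρ from 0 to 4): 3584(sqrt(2)sin(φ)sin(θ + π/4) + cos(φ))sin(φ).
Middle (φ from 0 to π): 1792sqrt(2)π sin(θ + π/4).
Outer (θ from 0 to 2π): 0.

Therefore ∯_{∂V} F · n dS = 0.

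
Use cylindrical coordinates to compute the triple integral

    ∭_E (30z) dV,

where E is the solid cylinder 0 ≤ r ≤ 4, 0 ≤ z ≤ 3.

In cylindrical coordinates, x = r cos(θ), y = r sin(θ), z = z, and dV = r dr dθ dz.

The integrand becomes 30z, so

    ∭_E (30z) dV = ∫_{0}^{2π} ∫_{0}^{4} ∫_{0}^{3} (30z) · r dz dr dθ.

Inner (z): 135r.
Middle (r from 0 to 4): 1080.
Outer (θ): 2160π.

Therefore the triple integral equals 2160π.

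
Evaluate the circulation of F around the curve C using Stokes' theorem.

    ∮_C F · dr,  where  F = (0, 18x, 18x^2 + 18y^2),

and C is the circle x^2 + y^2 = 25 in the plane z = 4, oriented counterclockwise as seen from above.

Let S be the flat disk x^2 + y^2 ≤ 25 in the plane z = 4, with upward unit normal n̂ = ẑ. By Stokes' theorem,

    ∮_C F · dr = ∬_S (∇ × F) · n̂ dS = ∬_D (curl F)_z dA,

where D is the disk x^2 + y^2 ≤ 25.

Compute the curl of F = (0, 18x, 18x^2 + 18y^2):
    (∇ × F)_x = ∂F_z/∂y - ∂F_y/∂z = 36y,
    (∇ × F)_y = ∂F_x/∂z - ∂F_z/∂x = -36x,
    (∇ × F)_z = ∂F_y/∂x - ∂F_x/∂y = 18.

On z = 4, (curl F)_z = 18.

Convert to polar (x = r cos θ, y = r sin θ, dA = r dr dθ); the integrand becomes 18, so

    ∬_D (curl F)_z dA = ∫_0^{2π} ∫_0^{5} (18) · r dr dθ.

Inner (r from 0 to 5): 225.
Outer (θ from 0 to 2π): 450π.

Therefore ∮_C F · dr = 450π.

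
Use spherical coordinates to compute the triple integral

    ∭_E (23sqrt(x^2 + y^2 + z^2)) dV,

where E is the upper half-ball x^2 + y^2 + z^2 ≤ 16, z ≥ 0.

In spherical coordinates, x = ρ sin(φ) cos(θ), y = ρ sin(φ) sin(θ), z = ρ cos(φ), and dV = ρ^2 sin(φ) dρ dφ dθ.

The integrand becomes 23ρ, so

    ∭_E (23sqrt(x^2 + y^2 + z^2)) dV = ∫_{0}^{2π} ∫_{0}^{π/2} ∫_{0}^{4} (23ρ) · ρ^2 sin(φ) dρ dφ dθ.

Inner (ρ): 1472sin(φ).
Middle (φ): 1472.
Outer (θ): 2944π.

Therefore the triple integral equals 2944π.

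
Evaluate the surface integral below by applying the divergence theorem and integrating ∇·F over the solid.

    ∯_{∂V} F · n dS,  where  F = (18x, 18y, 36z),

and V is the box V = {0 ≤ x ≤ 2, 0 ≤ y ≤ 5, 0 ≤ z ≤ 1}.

By the divergence theorem,

    ∯_{∂V} F · n dS = ∭_V (∇ · F) dV.

Compute the divergence:
    ∇ · F = ∂F_x/∂x + ∂F_y/∂y + ∂F_z/∂z = 18 + 18 + 36 = 72.

V is a rectangular box, so dV = dx dy dz with 0 ≤ x ≤ 2, 0 ≤ y ≤ 5, 0 ≤ z ≤ 1.

Integrate (72) over V as an iterated integral:

    ∭_V (∇·F) dV = ∫_0^{2} ∫_0^{5} ∫_0^{1} (72) dz dy dx.

Inner (z from 0 to 1): 72.
Middle (y from 0 to 5): 360.
Outer (x from 0 to 2): 720.

Therefore ∯_{∂V} F · n dS = 720.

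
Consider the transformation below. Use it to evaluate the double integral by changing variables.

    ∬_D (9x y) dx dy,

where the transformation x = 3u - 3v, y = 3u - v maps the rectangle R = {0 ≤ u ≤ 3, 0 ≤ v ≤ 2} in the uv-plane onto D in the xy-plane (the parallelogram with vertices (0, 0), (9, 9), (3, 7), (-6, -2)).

Compute the Jacobian determinant of (x, y) with respect to (u, v):

    ∂(x,y)/∂(u,v) = | 3  -3 | = (3)(-1) - (-3)(3) = 6.
                   | 3  -1 |

Its absolute value is |J| = 6 (the area scaling factor).

Substituting x = 3u - 3v, y = 3u - v into the integrand,

    9x y → 81u^2 - 108u v + 27v^2,

so the integral becomes

    ∬_R (81u^2 - 108u v + 27v^2) · |J| du dv = ∫_0^3 ∫_0^2 (486u^2 - 648u v + 162v^2) dv du.

Inner (v): 972u^2 - 1296u + 432.
Outer (u): 4212.

Therefore ∬_D (9x y) dx dy = 4212.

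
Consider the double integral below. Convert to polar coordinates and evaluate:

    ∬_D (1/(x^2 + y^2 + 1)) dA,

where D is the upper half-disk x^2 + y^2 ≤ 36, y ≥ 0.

The region D is 0 ≤ r ≤ 6, 0 ≤ θ ≤ π in polar coordinates, where x = r cos(θ), y = r sin(θ), and dA = r dr dθ.

Under the substitution, the integrand becomes 1/(r^2 + 1), so

    ∬_D (1/(x^2 + y^2 + 1)) dA = ∫_{0}^{π} ∫_{0}^{6} (1/(r^2 + 1)) · r dr dθ.

Inner integral (in r): ∫_{0}^{6} (1/(r^2 + 1)) · r dr = log(37)/2.

Outer integral (in θ): ∫_{0}^{π} (log(37)/2) dθ = π log(37)/2.

Therefore ∬_D (1/(x^2 + y^2 + 1)) dA = π log(37)/2.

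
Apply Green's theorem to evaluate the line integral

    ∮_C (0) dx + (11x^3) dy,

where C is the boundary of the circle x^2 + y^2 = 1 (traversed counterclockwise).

Green's theorem converts the closed line integral into a double integral over the enclosed region D:

    ∮_C P dx + Q dy = ∬_D (∂Q/∂x - ∂P/∂y) dA.

Here P = 0, Q = 11x^3, so

    ∂Q/∂x = 33x^2,    ∂P/∂y = 0,
    ∂Q/∂x - ∂P/∂y = 33x^2.

D is the region x^2 + y^2 ≤ 1. Evaluating the double integral:

In polar coordinates (x = r cos θ, y = r sin θ, dA = r dr dθ) the integrand becomes 33r^2cos(θ)^2, so

    ∬_D (33x^2) dA = ∫_0^{2π} ∫_0^{1} (33r^2cos(θ)^2) · r dr dθ.

Inner (r from 0 to 1): 33cos(θ)^2/4.
Outer (θ from 0 to 2π): 33π/4.

Therefore ∮_C P dx + Q dy = 33π/4.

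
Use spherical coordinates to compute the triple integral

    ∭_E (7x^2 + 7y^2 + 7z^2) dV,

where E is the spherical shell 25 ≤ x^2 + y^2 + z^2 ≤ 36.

In spherical coordinates, x = ρ sin(φ) cos(θ), y = ρ sin(φ) sin(θ), z = ρ cos(φ), and dV = ρ^2 sin(φ) dρ dφ dθ.

The integrand becomes 7ρ^2, so

    ∭_E (7x^2 + 7y^2 + 7z^2) dV = ∫_{0}^{2π} ∫_{0}^{π} ∫_{5}^{6} (7ρ^2) · ρ^2 sin(φ) dρ dφ dθ.

Inner (ρ): 32557sin(φ)/5.
Middle (φ): 65114/5.
Outer (θ): 130228π/5.

Therefore the triple integral equals 130228π/5.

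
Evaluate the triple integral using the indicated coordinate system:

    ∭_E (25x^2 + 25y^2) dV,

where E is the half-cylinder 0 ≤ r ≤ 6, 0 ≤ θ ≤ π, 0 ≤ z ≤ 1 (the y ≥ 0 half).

In cylindrical coordinates, x = r cos(θ), y = r sin(θ), z = z, and dV = r dr dθ dz.

The integrand becomes 25r^2, so

    ∭_E (25x^2 + 25y^2) dV = ∫_{0}^{π} ∫_{0}^{6} ∫_{0}^{1} (25r^2) · r dz dr dθ.

Inner (z): 25r^3.
Middle (r from 0 to 6): 8100.
Outer (θ): 8100π.

Therefore the triple integral equals 8100π.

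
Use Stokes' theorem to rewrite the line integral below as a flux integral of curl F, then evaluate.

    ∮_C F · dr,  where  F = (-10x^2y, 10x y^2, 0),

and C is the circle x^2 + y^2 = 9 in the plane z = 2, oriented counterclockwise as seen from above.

Let S be the flat disk x^2 + y^2 ≤ 9 in the plane z = 2, with upward unit normal n̂ = ẑ. By Stokes' theorem,

    ∮_C F · dr = ∬_S (∇ × F) · n̂ dS = ∬_D (curl F)_z dA,

where D is the disk x^2 + y^2 ≤ 9.

Compute the curl of F = (-10x^2y, 10x y^2, 0):
    (∇ × F)_x = ∂F_z/∂y - ∂F_y/∂z = 0,
    (∇ × F)_y = ∂F_x/∂z - ∂F_z/∂x = 0,
    (∇ × F)_z = ∂F_y/∂x - ∂F_x/∂y = 10x^2 + 10y^2.

On z = 2, (curl F)_z = 10x^2 + 10y^2.

Convert to polar (x = r cos θ, y = r sin θ, dA = r dr dθ); the integrand becomes 10r^2, so

    ∬_D (curl F)_z dA = ∫_0^{2π} ∫_0^{3} (10r^2) · r dr dθ.

Inner (r from 0 to 3): 405/2.
Outer (θ from 0 to 2π): 405π.

Therefore ∮_C F · dr = 405π.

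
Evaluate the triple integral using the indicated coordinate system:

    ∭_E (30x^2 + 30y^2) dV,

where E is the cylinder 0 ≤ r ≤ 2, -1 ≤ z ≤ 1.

In cylindrical coordinates, x = r cos(θ), y = r sin(θ), z = z, and dV = r dr dθ dz.

The integrand becomes 30r^2, so

    ∭_E (30x^2 + 30y^2) dV = ∫_{0}^{2π} ∫_{0}^{2} ∫_{-1}^{1} (30r^2) · r dz dr dθ.

Inner (z): 60r^3.
Middle (r from 0 to 2): 240.
Outer (θ): 480π.

Therefore the triple integral equals 480π.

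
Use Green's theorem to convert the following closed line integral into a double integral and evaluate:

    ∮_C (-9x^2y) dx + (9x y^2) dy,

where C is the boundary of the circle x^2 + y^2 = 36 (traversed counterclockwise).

Green's theorem converts the closed line integral into a double integral over the enclosed region D:

    ∮_C P dx + Q dy = ∬_D (∂Q/∂x - ∂P/∂y) dA.

Here P = -9x^2y, Q = 9x y^2, so

    ∂Q/∂x = 9y^2,    ∂P/∂y = -9x^2,
    ∂Q/∂x - ∂P/∂y = 9x^2 + 9y^2.

D is the region x^2 + y^2 ≤ 36. Evaluating the double integral:

In polar coordinates (x = r cos θ, y = r sin θ, dA = r dr dθ) the integrand becomes 9r^2, so

    ∬_D (9x^2 + 9y^2) dA = ∫_0^{2π} ∫_0^{6} (9r^2) · r dr dθ.

Inner (r from 0 to 6): 2916.
Outer (θ from 0 to 2π): 5832π.

Therefore ∮_C P dx + Q dy = 5832π.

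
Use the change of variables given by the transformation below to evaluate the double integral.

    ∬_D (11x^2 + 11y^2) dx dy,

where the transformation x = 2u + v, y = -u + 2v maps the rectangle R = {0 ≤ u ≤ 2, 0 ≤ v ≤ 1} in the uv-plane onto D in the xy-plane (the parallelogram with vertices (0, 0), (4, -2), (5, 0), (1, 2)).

Compute the Jacobian determinant of (x, y) with respect to (u, v):

    ∂(x,y)/∂(u,v) = | 2  1 | = (2)(2) - (1)(-1) = 5.
                   | -1  2 |

Its absolute value is |J| = 5 (the area scaling factor).

Substituting x = 2u + v, y = -u + 2v into the integrand,

    11x^2 + 11y^2 → 55u^2 + 55v^2,

so the integral becomes

    ∬_R (55u^2 + 55v^2) · |J| du dv = ∫_0^2 ∫_0^1 (275u^2 + 275v^2) dv du.

Inner (v): 275u^2 + 275/3.
Outer (u): 2750/3.

Therefore ∬_D (11x^2 + 11y^2) dx dy = 2750/3.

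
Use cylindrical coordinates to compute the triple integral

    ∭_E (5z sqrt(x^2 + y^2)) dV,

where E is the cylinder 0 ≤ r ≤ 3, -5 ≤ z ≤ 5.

In cylindrical coordinates, x = r cos(θ), y = r sin(θ), z = z, and dV = r dr dθ dz.

The integrand becomes 5r z, so

    ∭_E (5z sqrt(x^2 + y^2)) dV = ∫_{0}^{2π} ∫_{0}^{3} ∫_{-5}^{5} (5r z) · r dz dr dθ.

Inner (z): 0.
Middle (r from 0 to 3): 0.
Outer (θ): 0.

Therefore the triple integral equals 0.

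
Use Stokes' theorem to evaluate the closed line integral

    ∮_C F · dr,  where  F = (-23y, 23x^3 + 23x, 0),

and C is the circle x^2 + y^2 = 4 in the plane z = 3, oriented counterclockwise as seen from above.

Let S be the flat disk x^2 + y^2 ≤ 4 in the plane z = 3, with upward unit normal n̂ = ẑ. By Stokes' theorem,

    ∮_C F · dr = ∬_S (∇ × F) · n̂ dS = ∬_D (curl F)_z dA,

where D is the disk x^2 + y^2 ≤ 4.

Compute the curl of F = (-23y, 23x^3 + 23x, 0):
    (∇ × F)_x = ∂F_z/∂y - ∂F_y/∂z = 0,
    (∇ × F)_y = ∂F_x/∂z - ∂F_z/∂x = 0,
    (∇ × F)_z = ∂F_y/∂x - ∂F_x/∂y = 69x^2 + 46.

On z = 3, (curl F)_z = 69x^2 + 46.

Convert to polar (x = r cos θ, y = r sin θ, dA = r dr dθ); the integrand becomes 69r^2cos(θ)^2 + 46, so

    ∬_D (curl F)_z dA = ∫_0^{2π} ∫_0^{2} (69r^2cos(θ)^2 + 46) · r dr dθ.

Inner (r from 0 to 2): 276cos(θ)^2 + 92.
Outer (θ from 0 to 2π): 460π.

Therefore ∮_C F · dr = 460π.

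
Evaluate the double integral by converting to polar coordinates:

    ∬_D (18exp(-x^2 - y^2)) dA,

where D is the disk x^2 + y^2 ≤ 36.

The region D is 0 ≤ r ≤ 6, 0 ≤ θ ≤ 2π in polar coordinates, where x = r cos(θ), y = r sin(θ), and dA = r dr dθ.

Under the substitution, the integrand becomes 18exp(-r^2), so

    ∬_D (18exp(-x^2 - y^2)) dA = ∫_{0}^{2π} ∫_{0}^{6} (18exp(-r^2)) · r dr dθ.

Inner integral (in r): ∫_{0}^{6} (18exp(-r^2)) · r dr = 9 - 9exp(-36).

Outer integral (in θ): ∫_{0}^{2π} (9 - 9exp(-36)) dθ = -18π exp(-36) + 18π.

Therefore ∬_D (18exp(-x^2 - y^2)) dA = -18π exp(-36) + 18π.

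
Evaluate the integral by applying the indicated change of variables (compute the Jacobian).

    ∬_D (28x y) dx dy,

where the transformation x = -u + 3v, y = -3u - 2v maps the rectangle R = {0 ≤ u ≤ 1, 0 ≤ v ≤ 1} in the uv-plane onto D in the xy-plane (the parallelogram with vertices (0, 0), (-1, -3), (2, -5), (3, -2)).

Compute the Jacobian determinant of (x, y) with respect to (u, v):

    ∂(x,y)/∂(u,v) = | -1  3 | = (-1)(-2) - (3)(-3) = 11.
                   | -3  -2 |

Its absolute value is |J| = 11 (the area scaling factor).

Substituting x = -u + 3v, y = -3u - 2v into the integrand,

    28x y → 84u^2 - 196u v - 168v^2,

so the integral becomes

    ∬_R (84u^2 - 196u v - 168v^2) · |J| du dv = ∫_0^1 ∫_0^1 (924u^2 - 2156u v - 1848v^2) dv du.

Inner (v): 924u^2 - 1078u - 616.
Outer (u): -847.

Therefore ∬_D (28x y) dx dy = -847.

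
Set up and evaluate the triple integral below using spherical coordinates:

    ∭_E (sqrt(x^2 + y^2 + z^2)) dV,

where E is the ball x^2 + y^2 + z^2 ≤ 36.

In spherical coordinates, x = ρ sin(φ) cos(θ), y = ρ sin(φ) sin(θ), z = ρ cos(φ), and dV = ρ^2 sin(φ) dρ dφ dθ.

The integrand becomes ρ, so

    ∭_E (sqrt(x^2 + y^2 + z^2)) dV = ∫_{0}^{2π} ∫_{0}^{π} ∫_{0}^{6} (ρ) · ρ^2 sin(φ) dρ dφ dθ.

Inner (ρ): 324sin(φ).
Middle (φ): 648.
Outer (θ): 1296π.

Therefore the triple integral equals 1296π.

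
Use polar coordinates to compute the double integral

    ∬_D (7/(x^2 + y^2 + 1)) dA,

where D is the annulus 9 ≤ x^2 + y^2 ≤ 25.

The region D is 3 ≤ r ≤ 5, 0 ≤ θ ≤ 2π in polar coordinates, where x = r cos(θ), y = r sin(θ), and dA = r dr dθ.

Under the substitution, the integrand becomes 7/(r^2 + 1), so

    ∬_D (7/(x^2 + y^2 + 1)) dA = ∫_{0}^{2π} ∫_{3}^{5} (7/(r^2 + 1)) · r dr dθ.

Inner integral (in r): ∫_{3}^{5} (7/(r^2 + 1)) · r dr = log(2197sqrt(65)/625).

Outer integral (in θ): ∫_{0}^{2π} (log(2197sqrt(65)/625)) dθ = log((2197sqrt(65)/625)^(2π)).

Therefore ∬_D (7/(x^2 + y^2 + 1)) dA = log((2197sqrt(65)/625)^(2π)).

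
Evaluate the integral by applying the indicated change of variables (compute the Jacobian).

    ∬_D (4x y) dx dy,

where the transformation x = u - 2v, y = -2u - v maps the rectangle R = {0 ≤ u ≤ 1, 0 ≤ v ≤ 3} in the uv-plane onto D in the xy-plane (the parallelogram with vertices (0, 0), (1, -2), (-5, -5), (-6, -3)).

Compute the Jacobian determinant of (x, y) with respect to (u, v):

    ∂(x,y)/∂(u,v) = | 1  -2 | = (1)(-1) - (-2)(-2) = -5.
                   | -2  -1 |

Its absolute value is |J| = 5 (the area scaling factor).

Substituting x = u - 2v, y = -2u - v into the integrand,

    4x y → -8u^2 + 12u v + 8v^2,

so the integral becomes

    ∬_R (-8u^2 + 12u v + 8v^2) · |J| du dv = ∫_0^1 ∫_0^3 (-40u^2 + 60u v + 40v^2) dv du.

Inner (v): -120u^2 + 270u + 360.
Outer (u): 455.

Therefore ∬_D (4x y) dx dy = 455.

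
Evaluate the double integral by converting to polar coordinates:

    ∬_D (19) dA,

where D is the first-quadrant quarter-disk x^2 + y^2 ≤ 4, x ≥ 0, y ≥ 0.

The region D is 0 ≤ r ≤ 2, 0 ≤ θ ≤ π/2 in polar coordinates, where x = r cos(θ), y = r sin(θ), and dA = r dr dθ.

Under the substitution, the integrand becomes 19, so

    ∬_D (19) dA = ∫_{0}^{π/2} ∫_{0}^{2} (19) · r dr dθ.

Inner integral (in r): ∫_{0}^{2} (19) · r dr = 38.

Outer integral (in θ): ∫_{0}^{π/2} (38) dθ = 19π.

Therefore ∬_D (19) dA = 19π.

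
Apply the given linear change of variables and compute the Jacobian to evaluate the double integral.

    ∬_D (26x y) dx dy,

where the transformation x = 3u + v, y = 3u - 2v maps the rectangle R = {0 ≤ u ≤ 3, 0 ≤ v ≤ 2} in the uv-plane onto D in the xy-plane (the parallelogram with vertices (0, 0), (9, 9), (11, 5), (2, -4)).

Compute the Jacobian determinant of (x, y) with respect to (u, v):

    ∂(x,y)/∂(u,v) = | 3  1 | = (3)(-2) - (1)(3) = -9.
                   | 3  -2 |

Its absolute value is |J| = 9 (the area scaling factor).

Substituting x = 3u + v, y = 3u - 2v into the integrand,

    26x y → 234u^2 - 78u v - 52v^2,

so the integral becomes

    ∬_R (234u^2 - 78u v - 52v^2) · |J| du dv = ∫_0^3 ∫_0^2 (2106u^2 - 702u v - 468v^2) dv du.

Inner (v): 4212u^2 - 1404u - 1248.
Outer (u): 27846.

Therefore ∬_D (26x y) dx dy = 27846.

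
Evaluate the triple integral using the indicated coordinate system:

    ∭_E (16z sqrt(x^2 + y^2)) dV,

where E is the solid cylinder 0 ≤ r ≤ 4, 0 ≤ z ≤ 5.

In cylindrical coordinates, x = r cos(θ), y = r sin(θ), z = z, and dV = r dr dθ dz.

The integrand becomes 16r z, so

    ∭_E (16z sqrt(x^2 + y^2)) dV = ∫_{0}^{2π} ∫_{0}^{4} ∫_{0}^{5} (16r z) · r dz dr dθ.

Inner (z): 200r^2.
Middle (r from 0 to 4): 12800/3.
Outer (θ): 25600π/3.

Therefore the triple integral equals 25600π/3.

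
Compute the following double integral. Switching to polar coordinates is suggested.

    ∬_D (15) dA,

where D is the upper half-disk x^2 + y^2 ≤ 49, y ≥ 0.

The region D is 0 ≤ r ≤ 7, 0 ≤ θ ≤ π in polar coordinates, where x = r cos(θ), y = r sin(θ), and dA = r dr dθ.

Under the substitution, the integrand becomes 15, so

    ∬_D (15) dA = ∫_{0}^{π} ∫_{0}^{7} (15) · r dr dθ.

Inner integral (in r): ∫_{0}^{7} (15) · r dr = 735/2.

Outer integral (in θ): ∫_{0}^{π} (735/2) dθ = 735π/2.

Therefore ∬_D (15) dA = 735π/2.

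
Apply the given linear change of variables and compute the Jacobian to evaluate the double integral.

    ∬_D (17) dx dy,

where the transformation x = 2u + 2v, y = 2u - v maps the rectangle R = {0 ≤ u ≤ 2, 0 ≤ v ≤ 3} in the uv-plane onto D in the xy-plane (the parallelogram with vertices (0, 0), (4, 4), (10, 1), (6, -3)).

Compute the Jacobian determinant of (x, y) with respect to (u, v):

    ∂(x,y)/∂(u,v) = | 2  2 | = (2)(-1) - (2)(2) = -6.
                   | 2  -1 |

Its absolute value is |J| = 6 (the area scaling factor).

Substituting x = 2u + 2v, y = 2u - v into the integrand,

    17 → 17,

so the integral becomes

    ∬_R (17) · |J| du dv = ∫_0^2 ∫_0^3 (102) dv du.

Inner (v): 306.
Outer (u): 612.

Therefore ∬_D (17) dx dy = 612.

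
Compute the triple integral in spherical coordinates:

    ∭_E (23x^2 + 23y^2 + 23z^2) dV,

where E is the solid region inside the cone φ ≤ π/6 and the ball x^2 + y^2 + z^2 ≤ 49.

In spherical coordinates, x = ρ sin(φ) cos(θ), y = ρ sin(φ) sin(θ), z = ρ cos(φ), and dV = ρ^2 sin(φ) dρ dφ dθ.

The integrand becomes 23ρ^2, so

    ∭_E (23x^2 + 23y^2 + 23z^2) dV = ∫_{0}^{2π} ∫_{0}^{π/6} ∫_{0}^{7} (23ρ^2) · ρ^2 sin(φ) dρ dφ dθ.

Inner (ρ): 386561sin(φ)/5.
Middle (φ): 386561/5 - 386561sqrt(3)/10.
Outer (θ): 386561π (2 - sqrt(3))/5.

Therefore the triple integral equals 386561π (2 - sqrt(3))/5.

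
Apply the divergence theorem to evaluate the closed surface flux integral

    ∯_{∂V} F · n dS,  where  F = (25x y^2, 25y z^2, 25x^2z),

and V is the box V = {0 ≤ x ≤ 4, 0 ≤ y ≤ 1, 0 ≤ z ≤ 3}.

By the divergence theorem,

    ∯_{∂V} F · n dS = ∭_V (∇ · F) dV.

Compute the divergence:
    ∇ · F = ∂F_x/∂x + ∂F_y/∂y + ∂F_z/∂z = 25y^2 + 25z^2 + 25x^2 = 25x^2 + 25y^2 + 25z^2.

V is a rectangular box, so dV = dx dy dz with 0 ≤ x ≤ 4, 0 ≤ y ≤ 1, 0 ≤ z ≤ 3.

Integrate (25x^2 + 25y^2 + 25z^2) over V as an iterated integral:

    ∭_V (∇·F) dV = ∫_0^{4} ∫_0^{1} ∫_0^{3} (25x^2 + 25y^2 + 25z^2) dz dy dx.

Inner (z from 0 to 3): 75x^2 + 75y^2 + 225.
Middle (y from 0 to 1): 75x^2 + 250.
Outer (x from 0 to 4): 2600.

Therefore ∯_{∂V} F · n dS = 2600.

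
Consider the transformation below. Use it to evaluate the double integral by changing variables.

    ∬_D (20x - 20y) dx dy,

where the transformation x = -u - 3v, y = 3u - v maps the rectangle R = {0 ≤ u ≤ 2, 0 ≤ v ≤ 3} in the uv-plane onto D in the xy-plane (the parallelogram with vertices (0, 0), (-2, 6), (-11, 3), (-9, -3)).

Compute the Jacobian determinant of (x, y) with respect to (u, v):

    ∂(x,y)/∂(u,v) = | -1  -3 | = (-1)(-1) - (-3)(3) = 10.
                   | 3  -1 |

Its absolute value is |J| = 10 (the area scaling factor).

Substituting x = -u - 3v, y = 3u - v into the integrand,

    20x - 20y → -80u - 40v,

so the integral becomes

    ∬_R (-80u - 40v) · |J| du dv = ∫_0^2 ∫_0^3 (-800u - 400v) dv du.

Inner (v): -2400u - 1800.
Outer (u): -8400.

Therefore ∬_D (20x - 20y) dx dy = -8400.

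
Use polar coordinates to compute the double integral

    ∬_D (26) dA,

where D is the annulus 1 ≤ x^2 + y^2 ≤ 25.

The region D is 1 ≤ r ≤ 5, 0 ≤ θ ≤ 2π in polar coordinates, where x = r cos(θ), y = r sin(θ), and dA = r dr dθ.

Under the substitution, the integrand becomes 26, so

    ∬_D (26) dA = ∫_{0}^{2π} ∫_{1}^{5} (26) · r dr dθ.

Inner integral (in r): ∫_{1}^{5} (26) · r dr = 312.

Outer integral (in θ): ∫_{0}^{2π} (312) dθ = 624π.

Therefore ∬_D (26) dA = 624π.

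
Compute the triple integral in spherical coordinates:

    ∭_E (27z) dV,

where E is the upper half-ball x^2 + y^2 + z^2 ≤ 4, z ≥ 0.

In spherical coordinates, x = ρ sin(φ) cos(θ), y = ρ sin(φ) sin(θ), z = ρ cos(φ), and dV = ρ^2 sin(φ) dρ dφ dθ.

The integrand becomes 27ρ cos(φ), so

    ∭_E (27z) dV = ∫_{0}^{2π} ∫_{0}^{π/2} ∫_{0}^{2} (27ρ cos(φ)) · ρ^2 sin(φ) dρ dφ dθ.

Inner (ρ): 54sin(2φ).
Middle (φ): 54.
Outer (θ): 108π.

Therefore the triple integral equals 108π.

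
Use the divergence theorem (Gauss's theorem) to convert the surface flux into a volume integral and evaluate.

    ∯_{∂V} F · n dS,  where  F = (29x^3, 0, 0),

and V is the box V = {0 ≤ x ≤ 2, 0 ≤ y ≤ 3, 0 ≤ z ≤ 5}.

By the divergence theorem,

    ∯_{∂V} F · n dS = ∭_V (∇ · F) dV.

Compute the divergence:
    ∇ · F = ∂F_x/∂x + ∂F_y/∂y + ∂F_z/∂z = 87x^2 + 0 + 0 = 87x^2.

V is a rectangular box, so dV = dx dy dz with 0 ≤ x ≤ 2, 0 ≤ y ≤ 3, 0 ≤ z ≤ 5.

Integrate (87x^2) over V as an iterated integral:

    ∭_V (∇·F) dV = ∫_0^{2} ∫_0^{3} ∫_0^{5} (87x^2) dz dy dx.

Inner (z from 0 to 5): 435x^2.
Middle (y from 0 to 3): 1305x^2.
Outer (x from 0 to 2): 3480.

Therefore ∯_{∂V} F · n dS = 3480.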